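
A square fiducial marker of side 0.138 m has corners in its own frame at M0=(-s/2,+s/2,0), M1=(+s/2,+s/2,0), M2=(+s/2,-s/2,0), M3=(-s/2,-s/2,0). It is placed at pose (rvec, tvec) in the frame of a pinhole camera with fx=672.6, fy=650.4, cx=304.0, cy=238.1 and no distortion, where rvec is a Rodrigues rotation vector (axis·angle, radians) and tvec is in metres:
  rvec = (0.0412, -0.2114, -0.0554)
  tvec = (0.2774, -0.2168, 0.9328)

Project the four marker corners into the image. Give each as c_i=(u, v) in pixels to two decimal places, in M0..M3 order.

c0=(459.83, 136.57) c1=(550.46, 134.04) c2=(547.16, 38.48) c3=(455.80, 38.01)

Intrinsics K: fx=672.6, fy=650.4, cx=304.0, cy=238.1
Marker side s = 0.138 m; corners in marker frame (Z=0):
  M0 = (-0.0690, +0.0690, 0)
  M1 = (+0.0690, +0.0690, 0)
  M2 = (+0.0690, -0.0690, 0)
  M3 = (-0.0690, -0.0690, 0)
rvec = (0.0412, -0.2114, -0.0554), |rvec| = θ = 0.22239 rad = 12.742°
Rodrigues: sinθ=0.22056, 1−cosθ=0.02463; R = I + sinθ·[k]× + (1−cosθ)·[k]×²:
    [+0.97622 +0.05061 -0.21080]
    [-0.05928 +0.99763 -0.03503]
    [+0.20853 +0.04669 +0.97690]
t = (0.2774, -0.2168, 0.9328) m
M0: Pc = R·M0+t = (+0.21353, -0.14387, +0.92163); u = 672.6·(+0.21353)/0.92163 + 304.0 = 459.8344, v = 650.4·(-0.14387)/0.92163 + 238.1 = 136.5681
M1: Pc = R·M1+t = (+0.34825, -0.15205, +0.95041); u = 672.6·(+0.34825)/0.95041 + 304.0 = 550.4553, v = 650.4·(-0.15205)/0.95041 + 238.1 = 134.0438
M2: Pc = R·M2+t = (+0.34127, -0.28973, +0.94397); u = 672.6·(+0.34127)/0.94397 + 304.0 = 547.1615, v = 650.4·(-0.28973)/0.94397 + 238.1 = 38.4762
M3: Pc = R·M3+t = (+0.20655, -0.28155, +0.91519); u = 672.6·(+0.20655)/0.91519 + 304.0 = 455.7989, v = 650.4·(-0.28155)/0.91519 + 238.1 = 38.0132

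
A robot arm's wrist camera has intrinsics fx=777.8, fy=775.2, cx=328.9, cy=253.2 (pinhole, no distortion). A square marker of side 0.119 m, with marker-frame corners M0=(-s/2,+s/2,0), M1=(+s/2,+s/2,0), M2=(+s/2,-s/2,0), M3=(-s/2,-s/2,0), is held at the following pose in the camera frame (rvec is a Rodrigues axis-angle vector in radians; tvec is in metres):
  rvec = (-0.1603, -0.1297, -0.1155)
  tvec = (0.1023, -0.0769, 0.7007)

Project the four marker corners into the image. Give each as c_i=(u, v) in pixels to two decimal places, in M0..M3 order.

c0=(387.07, 239.18) c1=(515.97, 225.79) c2=(495.19, 100.47) c3=(369.11, 110.59)

Intrinsics K: fx=777.8, fy=775.2, cx=328.9, cy=253.2
Marker side s = 0.119 m; corners in marker frame (Z=0):
  M0 = (-0.0595, +0.0595, 0)
  M1 = (+0.0595, +0.0595, 0)
  M2 = (+0.0595, -0.0595, 0)
  M3 = (-0.0595, -0.0595, 0)
rvec = (-0.1603, -0.1297, -0.1155), |rvec| = θ = 0.23634 rad = 13.542°
Rodrigues: sinθ=0.23415, 1−cosθ=0.02780; R = I + sinθ·[k]× + (1−cosθ)·[k]×²:
    [+0.98499 +0.12477 -0.11928]
    [-0.10408 +0.98057 +0.16627]
    [+0.13771 -0.15136 +0.97884]
t = (0.1023, -0.0769, 0.7007) m
M0: Pc = R·M0+t = (+0.05112, -0.01236, +0.68350); u = 777.8·(+0.05112)/0.68350 + 328.9 = 387.0697, v = 775.2·(-0.01236)/0.68350 + 253.2 = 239.1782
M1: Pc = R·M1+t = (+0.16833, -0.02475, +0.69989); u = 777.8·(+0.16833)/0.69989 + 328.9 = 515.9696, v = 775.2·(-0.02475)/0.69989 + 253.2 = 225.7882
M2: Pc = R·M2+t = (+0.15348, -0.14144, +0.71790); u = 777.8·(+0.15348)/0.71790 + 328.9 = 495.1891, v = 775.2·(-0.14144)/0.71790 + 253.2 = 100.4741
M3: Pc = R·M3+t = (+0.03627, -0.12905, +0.70151); u = 777.8·(+0.03627)/0.70151 + 328.9 = 369.1132, v = 775.2·(-0.12905)/0.70151 + 253.2 = 110.5930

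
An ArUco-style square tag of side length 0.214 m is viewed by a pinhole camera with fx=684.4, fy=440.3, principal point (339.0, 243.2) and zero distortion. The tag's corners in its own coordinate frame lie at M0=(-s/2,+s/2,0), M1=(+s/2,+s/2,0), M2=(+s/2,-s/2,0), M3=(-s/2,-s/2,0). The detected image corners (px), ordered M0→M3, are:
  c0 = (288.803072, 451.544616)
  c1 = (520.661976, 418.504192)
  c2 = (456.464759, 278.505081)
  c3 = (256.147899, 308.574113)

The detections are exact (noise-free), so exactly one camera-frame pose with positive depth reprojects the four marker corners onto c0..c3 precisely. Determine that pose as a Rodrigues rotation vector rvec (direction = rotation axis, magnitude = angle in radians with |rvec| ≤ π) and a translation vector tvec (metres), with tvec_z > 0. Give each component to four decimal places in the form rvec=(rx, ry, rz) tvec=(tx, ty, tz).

rvec=(-0.4556, 0.0872, -0.2212) tvec=(0.0380, 0.1751, 0.6639)

Intrinsics K: fx=684.4, fy=440.3, cx=339.0, cy=243.2
Marker side s = 0.214 m; corners in marker frame (Z=0):
  M0 = (-0.1070, +0.1070, 0)
  M1 = (+0.1070, +0.1070, 0)
  M2 = (+0.1070, -0.1070, 0)
  M3 = (-0.1070, -0.1070, 0)
Detected image corners:
  c0 = (288.803072, 451.544616) px
  c1 = (520.661976, 418.504192) px
  c2 = (456.464759, 278.505081) px
  c3 = (256.147899, 308.574113) px
Planar DLT: solve 8×8 A·h = b for H (H[2,2]=1):
  H  [+984.90340 -29.28103 +378.18769]
  H  [-165.68423 +416.90433 +359.29294]
  H  [-0.05142 -0.67057 +1.00000]
B = K⁻¹H; ‖b₁‖=1.506176, ‖b₂‖=1.506176; λ = 2/(‖b₁‖+‖b₂‖) = 0.663933, sign → tz>0 ⇒ λ=+0.663933
r₁ = λ·B[:,0] = (+0.97236,-0.23098,-0.03414); r₂ = λ·B[:,1] = (+0.19212,+0.87457,-0.44522)
r₃ = r₁×r₂ = (+0.13269,+0.42635,+0.89477); SVD([r₁ r₂ r₃]) → R = UVᵀ:
  R  [+0.97236 +0.19212 +0.13269]
  R  [-0.23098 +0.87457 +0.42635]
  R  [-0.03414 -0.44522 +0.89477]
t = (+0.03802, +0.17506, +0.66393) m
tr R = 2.741701; θ = arccos((tr R − 1)/2) = 0.513866 rad = 29.442°
axis k = ((R−Rᵀ)₃₂, (R−Rᵀ)₁₃, (R−Rᵀ)₂₁) / (2 sinθ) = (-0.886554, +0.169698, -0.430377)
rvec = θ·k = (-0.455570, +0.087202, -0.221156)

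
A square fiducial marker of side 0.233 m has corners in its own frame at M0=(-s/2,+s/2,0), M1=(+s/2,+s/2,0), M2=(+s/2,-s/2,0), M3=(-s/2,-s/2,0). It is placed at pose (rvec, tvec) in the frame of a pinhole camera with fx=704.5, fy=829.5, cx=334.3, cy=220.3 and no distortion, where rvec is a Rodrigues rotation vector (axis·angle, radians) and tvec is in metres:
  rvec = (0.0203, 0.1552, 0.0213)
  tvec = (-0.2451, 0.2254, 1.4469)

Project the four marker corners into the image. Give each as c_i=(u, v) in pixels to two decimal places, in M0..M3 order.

Intrinsics K: fx=704.5, fy=829.5, cx=334.3, cy=220.3
Marker side s = 0.233 m; corners in marker frame (Z=0):
  M0 = (-0.1165, +0.1165, 0)
  M1 = (+0.1165, +0.1165, 0)
  M2 = (+0.1165, -0.1165, 0)
  M3 = (-0.1165, -0.1165, 0)
rvec = (0.0203, 0.1552, 0.0213), |rvec| = θ = 0.15796 rad = 9.051°
Rodrigues: sinθ=0.15731, 1−cosθ=0.01245; R = I + sinθ·[k]× + (1−cosθ)·[k]×²:
    [+0.98776 -0.01964 +0.15477]
    [+0.02278 +0.99957 -0.01857]
    [-0.15434 +0.02187 +0.98778]
t = (-0.2451, 0.2254, 1.4469) m
M0: Pc = R·M0+t = (-0.36246, +0.33920, +1.46743); u = 704.5·(-0.36246)/1.46743 + 334.3 = 160.2852, v = 829.5·(+0.33920)/1.46743 + 220.3 = 412.0386
M1: Pc = R·M1+t = (-0.13231, +0.34450, +1.43147); u = 704.5·(-0.13231)/1.43147 + 334.3 = 269.1811, v = 829.5·(+0.34450)/1.43147 + 220.3 = 419.9316
M2: Pc = R·M2+t = (-0.12774, +0.11160, +1.42637); u = 704.5·(-0.12774)/1.42637 + 334.3 = 271.2086, v = 829.5·(+0.11160)/1.42637 + 220.3 = 285.2031
M3: Pc = R·M3+t = (-0.35789, +0.10630, +1.46233); u = 704.5·(-0.35789)/1.46233 + 334.3 = 161.8835, v = 829.5·(+0.10630)/1.46233 + 220.3 = 280.5958

c0=(160.29, 412.04) c1=(269.18, 419.93) c2=(271.21, 285.20) c3=(161.88, 280.60)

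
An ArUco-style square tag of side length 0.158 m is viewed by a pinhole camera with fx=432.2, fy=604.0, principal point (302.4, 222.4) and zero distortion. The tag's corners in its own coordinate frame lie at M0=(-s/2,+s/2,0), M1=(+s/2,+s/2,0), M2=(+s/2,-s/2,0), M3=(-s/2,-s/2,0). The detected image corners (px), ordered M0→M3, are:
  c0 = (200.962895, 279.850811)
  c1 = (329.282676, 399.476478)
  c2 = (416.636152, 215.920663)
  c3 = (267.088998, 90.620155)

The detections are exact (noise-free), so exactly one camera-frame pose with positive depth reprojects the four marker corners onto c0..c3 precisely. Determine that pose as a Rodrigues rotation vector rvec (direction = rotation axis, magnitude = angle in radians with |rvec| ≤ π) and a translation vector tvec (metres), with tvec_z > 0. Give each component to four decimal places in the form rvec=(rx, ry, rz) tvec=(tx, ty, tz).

Intrinsics K: fx=432.2, fy=604.0, cx=302.4, cy=222.4
Marker side s = 0.158 m; corners in marker frame (Z=0):
  M0 = (-0.0790, +0.0790, 0)
  M1 = (+0.0790, +0.0790, 0)
  M2 = (+0.0790, -0.0790, 0)
  M3 = (-0.0790, -0.0790, 0)
Detected image corners:
  c0 = (200.962895, 279.850811) px
  c1 = (329.282676, 399.476478) px
  c2 = (416.636152, 215.920663) px
  c3 = (267.088998, 90.620155) px
Planar DLT: solve 8×8 A·h = b for H (H[2,2]=1):
  H  [+776.57644 -244.93474 +299.32286]
  H  [+693.91691 +1374.28687 +250.69482]
  H  [-0.32478 +0.78762 +1.00000]
B = K⁻¹H; ‖b₁‖=2.410647, ‖b₂‖=2.410647; λ = 2/(‖b₁‖+‖b₂‖) = 0.414826, sign → tz>0 ⇒ λ=+0.414826
r₁ = λ·B[:,0] = (+0.83963,+0.52619,-0.13473); r₂ = λ·B[:,1] = (-0.46369,+0.82355,+0.32673)
r₃ = r₁×r₂ = (+0.28288,-0.21185,+0.93547); SVD([r₁ r₂ r₃]) → R = UVᵀ:
  R  [+0.83963 -0.46369 +0.28288]
  R  [+0.52619 +0.82355 -0.21185]
  R  [-0.13473 +0.32673 +0.93547]
t = (-0.00295, +0.01943, +0.41483) m
tr R = 2.598648; θ = arccos((tr R − 1)/2) = 0.644627 rad = 36.934°
axis k = ((R−Rᵀ)₃₂, (R−Rᵀ)₁₃, (R−Rᵀ)₂₁) / (2 sinθ) = (+0.448144, +0.347483, +0.823664)
rvec = θ·k = (+0.288886, +0.223997, +0.530956)

rvec=(0.2889, 0.2240, 0.5310) tvec=(-0.0030, 0.0194, 0.4148)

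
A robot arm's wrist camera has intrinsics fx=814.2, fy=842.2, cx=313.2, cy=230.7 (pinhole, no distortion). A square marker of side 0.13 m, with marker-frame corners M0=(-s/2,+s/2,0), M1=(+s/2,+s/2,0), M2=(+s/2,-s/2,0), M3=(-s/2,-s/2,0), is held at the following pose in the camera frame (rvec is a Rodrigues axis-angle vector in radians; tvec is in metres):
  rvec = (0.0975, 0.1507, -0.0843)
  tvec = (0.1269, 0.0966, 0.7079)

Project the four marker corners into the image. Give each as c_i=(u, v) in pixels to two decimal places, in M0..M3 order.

c0=(390.58, 423.89) c1=(540.94, 417.49) c2=(530.88, 263.77) c3=(378.32, 274.59)

Intrinsics K: fx=814.2, fy=842.2, cx=313.2, cy=230.7
Marker side s = 0.13 m; corners in marker frame (Z=0):
  M0 = (-0.0650, +0.0650, 0)
  M1 = (+0.0650, +0.0650, 0)
  M2 = (+0.0650, -0.0650, 0)
  M3 = (-0.0650, -0.0650, 0)
rvec = (0.0975, 0.1507, -0.0843), |rvec| = θ = 0.19830 rad = 11.362°
Rodrigues: sinθ=0.19700, 1−cosθ=0.01960; R = I + sinθ·[k]× + (1−cosθ)·[k]×²:
    [+0.98514 +0.09107 +0.14562]
    [-0.07643 +0.99172 -0.10319]
    [-0.15381 +0.09053 +0.98394]
t = (0.1269, 0.0966, 0.7079) m
M0: Pc = R·M0+t = (+0.06879, +0.16603, +0.72378); u = 814.2·(+0.06879)/0.72378 + 313.2 = 390.5785, v = 842.2·(+0.16603)/0.72378 + 230.7 = 423.8936
M1: Pc = R·M1+t = (+0.19685, +0.15609, +0.70379); u = 814.2·(+0.19685)/0.70379 + 313.2 = 540.9370, v = 842.2·(+0.15609)/0.70379 + 230.7 = 417.4931
M2: Pc = R·M2+t = (+0.18501, +0.02717, +0.69202); u = 814.2·(+0.18501)/0.69202 + 313.2 = 530.8805, v = 842.2·(+0.02717)/0.69202 + 230.7 = 263.7670
M3: Pc = R·M3+t = (+0.05695, +0.03711, +0.71201); u = 814.2·(+0.05695)/0.71201 + 313.2 = 378.3191, v = 842.2·(+0.03711)/0.71201 + 230.7 = 274.5904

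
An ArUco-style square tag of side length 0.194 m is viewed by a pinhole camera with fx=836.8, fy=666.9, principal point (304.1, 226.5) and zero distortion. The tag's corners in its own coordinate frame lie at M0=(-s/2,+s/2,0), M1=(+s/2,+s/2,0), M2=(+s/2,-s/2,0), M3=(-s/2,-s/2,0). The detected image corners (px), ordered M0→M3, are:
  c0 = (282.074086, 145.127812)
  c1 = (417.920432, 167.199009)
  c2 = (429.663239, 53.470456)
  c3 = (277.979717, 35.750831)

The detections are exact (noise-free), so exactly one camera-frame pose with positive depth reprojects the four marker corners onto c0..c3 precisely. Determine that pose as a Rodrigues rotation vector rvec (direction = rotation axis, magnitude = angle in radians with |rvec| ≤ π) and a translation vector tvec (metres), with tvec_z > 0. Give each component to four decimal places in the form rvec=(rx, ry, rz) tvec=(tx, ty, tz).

rvec=(0.6309, 0.3912, 0.1180) tvec=(0.0579, -0.1967, 1.0631)

Intrinsics K: fx=836.8, fy=666.9, cx=304.1, cy=226.5
Marker side s = 0.194 m; corners in marker frame (Z=0):
  M0 = (-0.0970, +0.0970, 0)
  M1 = (+0.0970, +0.0970, 0)
  M2 = (+0.0970, -0.0970, 0)
  M3 = (-0.0970, -0.0970, 0)
Detected image corners:
  c0 = (282.074086, 145.127812) px
  c1 = (417.920432, 167.199009) px
  c2 = (429.663239, 53.470456) px
  c3 = (277.979717, 35.750831) px
Planar DLT: solve 8×8 A·h = b for H (H[2,2]=1):
  H  [+632.94199 +178.48890 +349.70731]
  H  [+72.95388 +630.88670 +103.12552]
  H  [-0.30092 +0.55983 +1.00000]
B = K⁻¹H; ‖b₁‖=0.940658, ‖b₂‖=0.940658; λ = 2/(‖b₁‖+‖b₂‖) = 1.063086, sign → tz>0 ⇒ λ=+1.063086
r₁ = λ·B[:,0] = (+0.92036,+0.22494,-0.31991); r₂ = λ·B[:,1] = (+0.01047,+0.80355,+0.59515)
r₃ = r₁×r₂ = (+0.39094,-0.55110,+0.73720); SVD([r₁ r₂ r₃]) → R = UVᵀ:
  R  [+0.92036 +0.01047 +0.39094]
  R  [+0.22494 +0.80355 -0.55110]
  R  [-0.31991 +0.59515 +0.73720]
t = (+0.05794, -0.19667, +1.06309) m
tr R = 2.461101; θ = arccos((tr R − 1)/2) = 0.751669 rad = 43.067°
axis k = ((R−Rᵀ)₃₂, (R−Rᵀ)₁₃, (R−Rᵀ)₂₁) / (2 sinθ) = (+0.839302, +0.520491, +0.157039)
rvec = θ·k = (+0.630877, +0.391237, +0.118041)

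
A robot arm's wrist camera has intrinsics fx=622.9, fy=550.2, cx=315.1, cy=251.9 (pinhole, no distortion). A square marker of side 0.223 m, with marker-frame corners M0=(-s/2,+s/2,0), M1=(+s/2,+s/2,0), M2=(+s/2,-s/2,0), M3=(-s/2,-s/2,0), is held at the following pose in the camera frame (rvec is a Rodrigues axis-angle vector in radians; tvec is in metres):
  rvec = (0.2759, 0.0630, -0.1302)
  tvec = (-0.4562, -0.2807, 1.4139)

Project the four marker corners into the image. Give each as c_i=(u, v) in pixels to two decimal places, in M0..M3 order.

c0=(78.70, 190.91) c1=(171.57, 179.94) c2=(151.54, 91.71) c3=(54.94, 104.28)

Intrinsics K: fx=622.9, fy=550.2, cx=315.1, cy=251.9
Marker side s = 0.223 m; corners in marker frame (Z=0):
  M0 = (-0.1115, +0.1115, 0)
  M1 = (+0.1115, +0.1115, 0)
  M2 = (+0.1115, -0.1115, 0)
  M3 = (-0.1115, -0.1115, 0)
rvec = (0.2759, 0.0630, -0.1302), |rvec| = θ = 0.31152 rad = 17.849°
Rodrigues: sinθ=0.30650, 1−cosθ=0.04813; R = I + sinθ·[k]× + (1−cosθ)·[k]×²:
    [+0.98962 +0.13673 +0.04417]
    [-0.11948 +0.95384 -0.27553]
    [-0.07980 +0.26739 +0.96028]
t = (-0.4562, -0.2807, 1.4139) m
M0: Pc = R·M0+t = (-0.55130, -0.16102, +1.45261); u = 622.9·(-0.55130)/1.45261 + 315.1 = 78.6958, v = 550.2·(-0.16102)/1.45261 + 251.9 = 190.9094
M1: Pc = R·M1+t = (-0.33061, -0.18767, +1.43482); u = 622.9·(-0.33061)/1.43482 + 315.1 = 171.5706, v = 550.2·(-0.18767)/1.43482 + 251.9 = 179.9356
M2: Pc = R·M2+t = (-0.36110, -0.40038, +1.37519); u = 622.9·(-0.36110)/1.37519 + 315.1 = 151.5367, v = 550.2·(-0.40038)/1.37519 + 251.9 = 91.7135
M3: Pc = R·M3+t = (-0.58179, -0.37373, +1.39298); u = 622.9·(-0.58179)/1.39298 + 315.1 = 54.9421, v = 550.2·(-0.37373)/1.39298 + 251.9 = 104.2841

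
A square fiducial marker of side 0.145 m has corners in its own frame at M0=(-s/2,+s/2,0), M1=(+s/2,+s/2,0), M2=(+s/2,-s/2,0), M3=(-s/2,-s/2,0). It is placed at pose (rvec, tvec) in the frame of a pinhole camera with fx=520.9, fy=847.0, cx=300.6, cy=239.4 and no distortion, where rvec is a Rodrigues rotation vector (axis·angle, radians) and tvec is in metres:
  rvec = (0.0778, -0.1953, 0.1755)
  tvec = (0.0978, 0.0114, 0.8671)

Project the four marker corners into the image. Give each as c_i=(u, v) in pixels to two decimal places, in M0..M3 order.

Intrinsics K: fx=520.9, fy=847.0, cx=300.6, cy=239.4
Marker side s = 0.145 m; corners in marker frame (Z=0):
  M0 = (-0.0725, +0.0725, 0)
  M1 = (+0.0725, +0.0725, 0)
  M2 = (+0.0725, -0.0725, 0)
  M3 = (-0.0725, -0.0725, 0)
rvec = (0.0778, -0.1953, 0.1755), |rvec| = θ = 0.27385 rad = 15.691°
Rodrigues: sinθ=0.27044, 1−cosθ=0.03726; R = I + sinθ·[k]× + (1−cosθ)·[k]×²:
    [+0.96574 -0.18086 -0.18608]
    [+0.16576 +0.98169 -0.09386]
    [+0.19965 +0.05980 +0.97804]
t = (0.0978, 0.0114, 0.8671) m
M0: Pc = R·M0+t = (+0.01467, +0.07055, +0.85696); u = 520.9·(+0.01467)/0.85696 + 300.6 = 309.5177, v = 847.0·(+0.07055)/0.85696 + 239.4 = 309.1344
M1: Pc = R·M1+t = (+0.15470, +0.09459, +0.88591); u = 520.9·(+0.15470)/0.88591 + 300.6 = 391.5631, v = 847.0·(+0.09459)/0.88591 + 239.4 = 329.8358
M2: Pc = R·M2+t = (+0.18093, -0.04775, +0.87724); u = 520.9·(+0.18093)/0.87724 + 300.6 = 408.0347, v = 847.0·(-0.04775)/0.87724 + 239.4 = 193.2917
M3: Pc = R·M3+t = (+0.04090, -0.07179, +0.84829); u = 520.9·(+0.04090)/0.84829 + 300.6 = 325.7127, v = 847.0·(-0.07179)/0.84829 + 239.4 = 167.7188

c0=(309.52, 309.13) c1=(391.56, 329.84) c2=(408.03, 193.29) c3=(325.71, 167.72)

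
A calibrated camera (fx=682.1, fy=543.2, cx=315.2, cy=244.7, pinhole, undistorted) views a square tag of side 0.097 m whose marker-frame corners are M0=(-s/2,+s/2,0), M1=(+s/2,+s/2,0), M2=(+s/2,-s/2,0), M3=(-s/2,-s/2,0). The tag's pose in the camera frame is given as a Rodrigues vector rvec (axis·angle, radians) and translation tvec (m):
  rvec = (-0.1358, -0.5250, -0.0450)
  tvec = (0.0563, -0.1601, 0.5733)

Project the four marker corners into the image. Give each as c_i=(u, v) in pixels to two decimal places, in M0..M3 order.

c0=(337.97, 133.01) c1=(432.73, 141.49) c2=(421.99, 56.99) c3=(328.24, 41.26)

Intrinsics K: fx=682.1, fy=543.2, cx=315.2, cy=244.7
Marker side s = 0.097 m; corners in marker frame (Z=0):
  M0 = (-0.0485, +0.0485, 0)
  M1 = (+0.0485, +0.0485, 0)
  M2 = (+0.0485, -0.0485, 0)
  M3 = (-0.0485, -0.0485, 0)
rvec = (-0.1358, -0.5250, -0.0450), |rvec| = θ = 0.54414 rad = 31.177°
Rodrigues: sinθ=0.51769, 1−cosθ=0.14443; R = I + sinθ·[k]× + (1−cosθ)·[k]×²:
    [+0.86457 +0.07759 -0.49649]
    [-0.00804 +0.99002 +0.14072]
    [+0.50245 -0.11767 +0.85656]
t = (0.0563, -0.1601, 0.5733) m
M0: Pc = R·M0+t = (+0.01813, -0.11169, +0.54322); u = 682.1·(+0.01813)/0.54322 + 315.2 = 337.9669, v = 543.2·(-0.11169)/0.54322 + 244.7 = 133.0104
M1: Pc = R·M1+t = (+0.10199, -0.11247, +0.59196); u = 682.1·(+0.10199)/0.59196 + 315.2 = 432.7253, v = 543.2·(-0.11247)/0.59196 + 244.7 = 141.4909
M2: Pc = R·M2+t = (+0.09447, -0.20851, +0.60338); u = 682.1·(+0.09447)/0.60338 + 315.2 = 421.9940, v = 543.2·(-0.20851)/0.60338 + 244.7 = 56.9892
M3: Pc = R·M3+t = (+0.01061, -0.20773, +0.55464); u = 682.1·(+0.01061)/0.55464 + 315.2 = 328.2427, v = 543.2·(-0.20773)/0.55464 + 244.7 = 41.2578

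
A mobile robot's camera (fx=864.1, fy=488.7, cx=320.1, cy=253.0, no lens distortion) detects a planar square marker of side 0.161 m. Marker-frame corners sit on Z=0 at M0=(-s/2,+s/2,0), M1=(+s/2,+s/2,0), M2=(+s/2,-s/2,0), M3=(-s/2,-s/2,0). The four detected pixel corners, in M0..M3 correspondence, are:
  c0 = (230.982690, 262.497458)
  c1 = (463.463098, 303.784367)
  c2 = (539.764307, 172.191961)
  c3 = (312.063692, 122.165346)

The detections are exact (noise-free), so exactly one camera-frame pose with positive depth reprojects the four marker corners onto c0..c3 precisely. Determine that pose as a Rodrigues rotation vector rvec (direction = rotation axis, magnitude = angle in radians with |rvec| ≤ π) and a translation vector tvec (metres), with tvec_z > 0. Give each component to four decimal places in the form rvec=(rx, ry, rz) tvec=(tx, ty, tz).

Intrinsics K: fx=864.1, fy=488.7, cx=320.1, cy=253.0
Marker side s = 0.161 m; corners in marker frame (Z=0):
  M0 = (-0.0805, +0.0805, 0)
  M1 = (+0.0805, +0.0805, 0)
  M2 = (+0.0805, -0.0805, 0)
  M3 = (-0.0805, -0.0805, 0)
Detected image corners:
  c0 = (230.982690, 262.497458) px
  c1 = (463.463098, 303.784367) px
  c2 = (539.764307, 172.191961) px
  c3 = (312.063692, 122.165346) px
Planar DLT: solve 8×8 A·h = b for H (H[2,2]=1):
  H  [+1582.60645 -485.68340 +390.22369]
  H  [+368.98446 +845.06962 +215.92623]
  H  [+0.39699 +0.00674 +1.00000]
B = K⁻¹H; ‖b₁‖=1.815742, ‖b₂‖=1.815742; λ = 2/(‖b₁‖+‖b₂‖) = 0.550739, sign → tz>0 ⇒ λ=+0.550739
r₁ = λ·B[:,0] = (+0.92769,+0.30264,+0.21864); r₂ = λ·B[:,1] = (-0.31093,+0.95043,+0.00371)
r₃ = r₁×r₂ = (-0.20668,-0.07143,+0.97580); SVD([r₁ r₂ r₃]) → R = UVᵀ:
  R  [+0.92769 -0.31093 -0.20668]
  R  [+0.30264 +0.95043 -0.07143]
  R  [+0.21864 +0.00371 +0.97580]
t = (+0.04469, -0.04178, +0.55074) m
tr R = 2.853914; θ = arccos((tr R − 1)/2) = 0.384577 rad = 22.035°
axis k = ((R−Rᵀ)₃₂, (R−Rᵀ)₁₃, (R−Rᵀ)₂₁) / (2 sinθ) = (+0.100143, -0.566835, +0.817722)
rvec = θ·k = (+0.038513, -0.217992, +0.314477)

rvec=(0.0385, -0.2180, 0.3145) tvec=(0.0447, -0.0418, 0.5507)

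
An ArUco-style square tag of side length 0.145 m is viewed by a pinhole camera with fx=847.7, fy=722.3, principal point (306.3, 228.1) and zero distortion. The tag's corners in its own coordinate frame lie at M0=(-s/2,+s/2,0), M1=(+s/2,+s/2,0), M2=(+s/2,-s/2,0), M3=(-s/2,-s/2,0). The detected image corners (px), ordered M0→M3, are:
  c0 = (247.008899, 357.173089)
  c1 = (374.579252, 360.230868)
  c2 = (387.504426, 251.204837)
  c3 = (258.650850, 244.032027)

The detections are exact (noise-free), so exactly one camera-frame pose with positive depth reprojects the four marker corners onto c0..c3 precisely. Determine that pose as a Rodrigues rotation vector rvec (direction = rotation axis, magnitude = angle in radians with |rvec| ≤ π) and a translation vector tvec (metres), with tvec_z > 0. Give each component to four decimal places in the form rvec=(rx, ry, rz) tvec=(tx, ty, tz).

rvec=(0.0968, -0.2317, 0.0815) tvec=(0.0129, 0.0969, 0.9272)

Intrinsics K: fx=847.7, fy=722.3, cx=306.3, cy=228.1
Marker side s = 0.145 m; corners in marker frame (Z=0):
  M0 = (-0.0725, +0.0725, 0)
  M1 = (+0.0725, +0.0725, 0)
  M2 = (+0.0725, -0.0725, 0)
  M3 = (-0.0725, -0.0725, 0)
Detected image corners:
  c0 = (247.008899, 357.173089) px
  c1 = (374.579252, 360.230868) px
  c2 = (387.504426, 251.204837) px
  c3 = (258.650850, 244.032027) px
Planar DLT: solve 8×8 A·h = b for H (H[2,2]=1):
  H  [+963.80244 -55.29100 +318.06187]
  H  [+111.33365 +794.05643 +303.58164]
  H  [+0.25119 +0.09309 +1.00000]
B = K⁻¹H; ‖b₁‖=1.078529, ‖b₂‖=1.078529; λ = 2/(‖b₁‖+‖b₂‖) = 0.927189, sign → tz>0 ⇒ λ=+0.927189
r₁ = λ·B[:,0] = (+0.97002,+0.06936,+0.23290); r₂ = λ·B[:,1] = (-0.09166,+0.99204,+0.08631)
r₃ = r₁×r₂ = (-0.22506,-0.10507,+0.96866); SVD([r₁ r₂ r₃]) → R = UVᵀ:
  R  [+0.97002 -0.09166 -0.22506]
  R  [+0.06936 +0.99204 -0.10507]
  R  [+0.23290 +0.08631 +0.96866]
t = (+0.01286, +0.09689, +0.92719) m
tr R = 2.930728; θ = arccos((tr R − 1)/2) = 0.263962 rad = 15.124°
axis k = ((R−Rᵀ)₃₂, (R−Rᵀ)₁₃, (R−Rᵀ)₂₁) / (2 sinθ) = (+0.366771, -0.877639, +0.308592)
rvec = θ·k = (+0.096814, -0.231663, +0.081457)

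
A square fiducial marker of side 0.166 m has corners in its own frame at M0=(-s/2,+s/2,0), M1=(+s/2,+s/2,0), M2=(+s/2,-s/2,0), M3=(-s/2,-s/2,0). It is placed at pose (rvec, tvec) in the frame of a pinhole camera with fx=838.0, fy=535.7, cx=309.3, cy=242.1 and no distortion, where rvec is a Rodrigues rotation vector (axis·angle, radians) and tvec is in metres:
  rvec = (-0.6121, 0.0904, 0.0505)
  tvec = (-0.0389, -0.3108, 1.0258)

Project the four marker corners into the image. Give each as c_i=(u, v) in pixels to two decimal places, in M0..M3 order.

c0=(200.91, 109.26) c1=(341.71, 108.88) c2=(348.50, 52.49) c3=(219.95, 53.70)

Intrinsics K: fx=838.0, fy=535.7, cx=309.3, cy=242.1
Marker side s = 0.166 m; corners in marker frame (Z=0):
  M0 = (-0.0830, +0.0830, 0)
  M1 = (+0.0830, +0.0830, 0)
  M2 = (+0.0830, -0.0830, 0)
  M3 = (-0.0830, -0.0830, 0)
rvec = (-0.6121, 0.0904, 0.0505), |rvec| = θ = 0.62080 rad = 35.569°
Rodrigues: sinθ=0.58168, 1−cosθ=0.18658; R = I + sinθ·[k]× + (1−cosθ)·[k]×²:
    [+0.99481 -0.07411 +0.06974]
    [+0.02053 +0.81737 +0.57574]
    [-0.09967 -0.57132 +0.81465]
t = (-0.0389, -0.3108, 1.0258) m
M0: Pc = R·M0+t = (-0.12762, -0.24466, +0.98665); u = 838.0·(-0.12762)/0.98665 + 309.3 = 200.9076, v = 535.7·(-0.24466)/0.98665 + 242.1 = 109.2615
M1: Pc = R·M1+t = (+0.03752, -0.24125, +0.97011); u = 838.0·(+0.03752)/0.97011 + 309.3 = 341.7090, v = 535.7·(-0.24125)/0.97011 + 242.1 = 108.8777
M2: Pc = R·M2+t = (+0.04982, -0.37694, +1.06495); u = 838.0·(+0.04982)/1.06495 + 309.3 = 348.5031, v = 535.7·(-0.37694)/1.06495 + 242.1 = 52.4890
M3: Pc = R·M3+t = (-0.11532, -0.38035, +1.08149); u = 838.0·(-0.11532)/1.08149 + 309.3 = 219.9451, v = 535.7·(-0.38035)/1.08149 + 242.1 = 53.7018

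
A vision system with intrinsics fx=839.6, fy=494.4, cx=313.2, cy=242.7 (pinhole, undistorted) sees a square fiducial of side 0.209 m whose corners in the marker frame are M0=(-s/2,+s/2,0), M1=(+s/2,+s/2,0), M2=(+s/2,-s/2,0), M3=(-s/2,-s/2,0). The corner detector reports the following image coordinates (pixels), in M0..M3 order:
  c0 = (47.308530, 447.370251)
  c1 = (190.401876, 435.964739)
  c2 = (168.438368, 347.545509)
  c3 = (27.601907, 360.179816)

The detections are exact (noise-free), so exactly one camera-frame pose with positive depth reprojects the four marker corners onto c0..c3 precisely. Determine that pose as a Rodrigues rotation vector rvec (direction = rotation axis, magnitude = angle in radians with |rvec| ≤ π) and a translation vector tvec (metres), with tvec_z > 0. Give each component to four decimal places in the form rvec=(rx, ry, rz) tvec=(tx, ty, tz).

Intrinsics K: fx=839.6, fy=494.4, cx=313.2, cy=242.7
Marker side s = 0.209 m; corners in marker frame (Z=0):
  M0 = (-0.1045, +0.1045, 0)
  M1 = (+0.1045, +0.1045, 0)
  M2 = (+0.1045, -0.1045, 0)
  M3 = (-0.1045, -0.1045, 0)
Detected image corners:
  c0 = (47.308530, 447.370251) px
  c1 = (190.401876, 435.964739) px
  c2 = (168.438368, 347.545509) px
  c3 = (27.601907, 360.179816) px
Planar DLT: solve 8×8 A·h = b for H (H[2,2]=1):
  H  [+670.99641 +92.60535 +107.80436]
  H  [-87.70147 +394.26751 +397.51482]
  H  [-0.07585 -0.06493 +1.00000]
B = K⁻¹H; ‖b₁‖=0.842686, ‖b₂‖=0.842686; λ = 2/(‖b₁‖+‖b₂‖) = 1.186681, sign → tz>0 ⇒ λ=+1.186681
r₁ = λ·B[:,0] = (+0.98196,-0.16632,-0.09001); r₂ = λ·B[:,1] = (+0.15963,+0.98416,-0.07705)
r₃ = r₁×r₂ = (+0.10140,+0.06130,+0.99296); SVD([r₁ r₂ r₃]) → R = UVᵀ:
  R  [+0.98196 +0.15963 +0.10140]
  R  [-0.16632 +0.98416 +0.06130]
  R  [-0.09001 -0.07705 +0.99296]
t = (-0.29030, +0.37159, +1.18668) m
tr R = 2.959076; θ = arccos((tr R − 1)/2) = 0.202644 rad = 11.611°
axis k = ((R−Rᵀ)₃₂, (R−Rᵀ)₁₃, (R−Rᵀ)₂₁) / (2 sinθ) = (-0.343711, +0.475522, -0.809778)
rvec = θ·k = (-0.069651, +0.096362, -0.164097)

rvec=(-0.0697, 0.0964, -0.1641) tvec=(-0.2903, 0.3716, 1.1867)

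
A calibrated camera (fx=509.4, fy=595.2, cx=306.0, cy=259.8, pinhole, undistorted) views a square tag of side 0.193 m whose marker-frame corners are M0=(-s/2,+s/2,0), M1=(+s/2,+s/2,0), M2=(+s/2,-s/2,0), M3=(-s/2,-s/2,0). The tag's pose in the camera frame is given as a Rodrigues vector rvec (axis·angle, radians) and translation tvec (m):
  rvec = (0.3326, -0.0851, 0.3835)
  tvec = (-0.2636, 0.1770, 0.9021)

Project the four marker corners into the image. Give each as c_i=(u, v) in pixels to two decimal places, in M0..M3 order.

Intrinsics K: fx=509.4, fy=595.2, cx=306.0, cy=259.8
Marker side s = 0.193 m; corners in marker frame (Z=0):
  M0 = (-0.0965, +0.0965, 0)
  M1 = (+0.0965, +0.0965, 0)
  M2 = (+0.0965, -0.0965, 0)
  M3 = (-0.0965, -0.0965, 0)
rvec = (0.3326, -0.0851, 0.3835), |rvec| = θ = 0.51472 rad = 29.491°
Rodrigues: sinθ=0.49229, 1−cosθ=0.12957; R = I + sinθ·[k]× + (1−cosθ)·[k]×²:
    [+0.92453 -0.38063 -0.01901]
    [+0.35295 +0.87397 -0.33407]
    [+0.14377 +0.30215 +0.94236]
t = (-0.2636, 0.1770, 0.9021) m
M0: Pc = R·M0+t = (-0.38955, +0.22728, +0.91738); u = 509.4·(-0.38955)/0.91738 + 306.0 = 89.6936, v = 595.2·(+0.22728)/0.91738 + 259.8 = 407.2591
M1: Pc = R·M1+t = (-0.21111, +0.29540, +0.94513); u = 509.4·(-0.21111)/0.94513 + 306.0 = 192.2155, v = 595.2·(+0.29540)/0.94513 + 259.8 = 445.8278
M2: Pc = R·M2+t = (-0.13765, +0.12672, +0.88682); u = 509.4·(-0.13765)/0.88682 + 306.0 = 226.9309, v = 595.2·(+0.12672)/0.88682 + 259.8 = 344.8507
M3: Pc = R·M3+t = (-0.31609, +0.05860, +0.85907); u = 509.4·(-0.31609)/0.85907 + 306.0 = 118.5710, v = 595.2·(+0.05860)/0.85907 + 259.8 = 300.4022

c0=(89.69, 407.26) c1=(192.22, 445.83) c2=(226.93, 344.85) c3=(118.57, 300.40)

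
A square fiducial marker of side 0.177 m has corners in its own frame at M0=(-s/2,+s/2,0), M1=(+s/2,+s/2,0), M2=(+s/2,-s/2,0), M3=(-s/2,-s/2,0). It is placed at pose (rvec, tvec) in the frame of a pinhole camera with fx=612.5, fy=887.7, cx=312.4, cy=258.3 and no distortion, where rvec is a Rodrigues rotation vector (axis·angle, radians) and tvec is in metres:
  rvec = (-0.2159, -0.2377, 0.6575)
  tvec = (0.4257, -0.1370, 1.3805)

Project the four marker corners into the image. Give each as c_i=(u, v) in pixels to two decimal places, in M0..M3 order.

c0=(452.35, 176.31) c1=(510.31, 249.58) c2=(547.63, 164.42) c3=(492.38, 92.07)

Intrinsics K: fx=612.5, fy=887.7, cx=312.4, cy=258.3
Marker side s = 0.177 m; corners in marker frame (Z=0):
  M0 = (-0.0885, +0.0885, 0)
  M1 = (+0.0885, +0.0885, 0)
  M2 = (+0.0885, -0.0885, 0)
  M3 = (-0.0885, -0.0885, 0)
rvec = (-0.2159, -0.2377, 0.6575), |rvec| = θ = 0.73172 rad = 41.925°
Rodrigues: sinθ=0.66815, 1−cosθ=0.25598; R = I + sinθ·[k]× + (1−cosθ)·[k]×²:
    [+0.76631 -0.57584 -0.28492]
    [+0.62491 +0.77104 +0.12242]
    [+0.14918 -0.27186 +0.95070]
t = (0.4257, -0.1370, 1.3805) m
M0: Pc = R·M0+t = (+0.30692, -0.12407, +1.34324); u = 612.5·(+0.30692)/1.34324 + 312.4 = 452.3516, v = 887.7·(-0.12407)/1.34324 + 258.3 = 176.3076
M1: Pc = R·M1+t = (+0.44256, -0.01346, +1.36964); u = 612.5·(+0.44256)/1.36964 + 312.4 = 510.3097, v = 887.7·(-0.01346)/1.36964 + 258.3 = 249.5772
M2: Pc = R·M2+t = (+0.54448, -0.14993, +1.41776); u = 612.5·(+0.54448)/1.41776 + 312.4 = 547.6257, v = 887.7·(-0.14993)/1.41776 + 258.3 = 164.4235
M3: Pc = R·M3+t = (+0.40884, -0.26054, +1.39136); u = 612.5·(+0.40884)/1.39136 + 312.4 = 492.3803, v = 887.7·(-0.26054)/1.39136 + 258.3 = 92.0719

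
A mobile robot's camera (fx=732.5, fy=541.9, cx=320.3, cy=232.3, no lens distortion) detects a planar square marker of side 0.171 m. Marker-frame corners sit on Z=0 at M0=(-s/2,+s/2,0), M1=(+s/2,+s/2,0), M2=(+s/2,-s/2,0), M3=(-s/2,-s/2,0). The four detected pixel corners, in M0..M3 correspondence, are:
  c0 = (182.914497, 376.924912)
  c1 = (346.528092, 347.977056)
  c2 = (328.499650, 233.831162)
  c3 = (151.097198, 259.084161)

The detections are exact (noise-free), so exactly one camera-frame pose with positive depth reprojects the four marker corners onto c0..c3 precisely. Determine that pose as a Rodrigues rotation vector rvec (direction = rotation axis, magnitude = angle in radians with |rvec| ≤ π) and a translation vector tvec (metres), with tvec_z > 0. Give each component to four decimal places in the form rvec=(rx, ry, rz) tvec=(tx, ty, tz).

Intrinsics K: fx=732.5, fy=541.9, cx=320.3, cy=232.3
Marker side s = 0.171 m; corners in marker frame (Z=0):
  M0 = (-0.0855, +0.0855, 0)
  M1 = (+0.0855, +0.0855, 0)
  M2 = (+0.0855, -0.0855, 0)
  M3 = (-0.0855, -0.0855, 0)
Detected image corners:
  c0 = (182.914497, 376.924912) px
  c1 = (346.528092, 347.977056) px
  c2 = (328.499650, 233.831162) px
  c3 = (151.097198, 259.084161) px
Planar DLT: solve 8×8 A·h = b for H (H[2,2]=1):
  H  [+1068.02897 +253.47579 +254.81085]
  H  [-71.51006 +809.27013 +306.25893]
  H  [+0.28697 +0.43097 +1.00000]
B = K⁻¹H; ‖b₁‖=1.386768, ‖b₂‖=1.386768; λ = 2/(‖b₁‖+‖b₂‖) = 0.721101, sign → tz>0 ⇒ λ=+0.721101
r₁ = λ·B[:,0] = (+0.96092,-0.18387,+0.20694); r₂ = λ·B[:,1] = (+0.11364,+0.94367,+0.31078)
r₃ = r₁×r₂ = (-0.25242,-0.27511,+0.92768); SVD([r₁ r₂ r₃]) → R = UVᵀ:
  R  [+0.96092 +0.11364 -0.25242]
  R  [-0.18387 +0.94367 -0.27511]
  R  [+0.20694 +0.31078 +0.92768]
t = (-0.06447, +0.09842, +0.72110) m
tr R = 2.832271; θ = arccos((tr R − 1)/2) = 0.412465 rad = 23.633°
axis k = ((R−Rᵀ)₃₂, (R−Rᵀ)₁₃, (R−Rᵀ)₂₁) / (2 sinθ) = (+0.730775, -0.572950, -0.371075)
rvec = θ·k = (+0.301419, -0.236322, -0.153056)

rvec=(0.3014, -0.2363, -0.1531) tvec=(-0.0645, 0.0984, 0.7211)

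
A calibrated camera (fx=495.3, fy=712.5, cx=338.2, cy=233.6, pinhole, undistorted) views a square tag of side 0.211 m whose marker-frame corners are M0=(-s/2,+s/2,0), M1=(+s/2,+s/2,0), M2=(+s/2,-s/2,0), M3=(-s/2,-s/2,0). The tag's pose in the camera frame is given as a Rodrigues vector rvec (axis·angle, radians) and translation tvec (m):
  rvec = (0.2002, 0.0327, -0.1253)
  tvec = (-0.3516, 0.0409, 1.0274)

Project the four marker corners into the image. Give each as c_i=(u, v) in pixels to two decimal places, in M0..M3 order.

c0=(129.90, 339.32) c1=(227.33, 322.87) c2=(209.47, 180.68) c3=(108.21, 199.14)

Intrinsics K: fx=495.3, fy=712.5, cx=338.2, cy=233.6
Marker side s = 0.211 m; corners in marker frame (Z=0):
  M0 = (-0.1055, +0.1055, 0)
  M1 = (+0.1055, +0.1055, 0)
  M2 = (+0.1055, -0.1055, 0)
  M3 = (-0.1055, -0.1055, 0)
rvec = (0.2002, 0.0327, -0.1253), |rvec| = θ = 0.23843 rad = 13.661°
Rodrigues: sinθ=0.23618, 1−cosθ=0.02829; R = I + sinθ·[k]× + (1−cosθ)·[k]×²:
    [+0.99165 +0.12737 +0.01991]
    [-0.12086 +0.97224 -0.20035]
    [-0.04487 +0.19627 +0.97952]
t = (-0.3516, 0.0409, 1.0274) m
M0: Pc = R·M0+t = (-0.44278, +0.15622, +1.05284); u = 495.3·(-0.44278)/1.05284 + 338.2 = 129.8971, v = 712.5·(+0.15622)/1.05284 + 233.6 = 339.3218
M1: Pc = R·M1+t = (-0.23354, +0.13072, +1.04337); u = 495.3·(-0.23354)/1.04337 + 338.2 = 227.3349, v = 712.5·(+0.13072)/1.04337 + 233.6 = 322.8670
M2: Pc = R·M2+t = (-0.26042, -0.07442, +1.00196); u = 495.3·(-0.26042)/1.00196 + 338.2 = 209.4670, v = 712.5·(-0.07442)/1.00196 + 233.6 = 180.6780
M3: Pc = R·M3+t = (-0.46966, -0.04892, +1.01143); u = 495.3·(-0.46966)/1.01143 + 338.2 = 108.2069, v = 712.5·(-0.04892)/1.01143 + 233.6 = 199.1376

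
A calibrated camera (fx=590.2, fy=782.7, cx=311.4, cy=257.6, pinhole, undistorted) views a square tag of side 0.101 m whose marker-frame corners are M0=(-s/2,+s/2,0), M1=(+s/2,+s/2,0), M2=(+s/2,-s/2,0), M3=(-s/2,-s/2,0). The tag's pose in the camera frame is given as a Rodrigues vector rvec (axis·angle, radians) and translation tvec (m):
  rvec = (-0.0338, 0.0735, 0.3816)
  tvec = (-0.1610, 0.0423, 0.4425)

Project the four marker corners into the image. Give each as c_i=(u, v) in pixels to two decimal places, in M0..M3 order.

c0=(11.21, 381.32) c1=(131.87, 450.53) c2=(183.27, 282.86) c3=(62.23, 216.90)

Intrinsics K: fx=590.2, fy=782.7, cx=311.4, cy=257.6
Marker side s = 0.101 m; corners in marker frame (Z=0):
  M0 = (-0.0505, +0.0505, 0)
  M1 = (+0.0505, +0.0505, 0)
  M2 = (+0.0505, -0.0505, 0)
  M3 = (-0.0505, -0.0505, 0)
rvec = (-0.0338, 0.0735, 0.3816), |rvec| = θ = 0.39008 rad = 22.350°
Rodrigues: sinθ=0.38026, 1−cosθ=0.07512; R = I + sinθ·[k]× + (1−cosθ)·[k]×²:
    [+0.92544 -0.37322 +0.06528]
    [+0.37077 +0.92755 +0.04680]
    [-0.07802 -0.01910 +0.99677]
t = (-0.1610, 0.0423, 0.4425) m
M0: Pc = R·M0+t = (-0.22658, +0.07042, +0.44548); u = 590.2·(-0.22658)/0.44548 + 311.4 = 11.2059, v = 782.7·(+0.07042)/0.44548 + 257.6 = 381.3230
M1: Pc = R·M1+t = (-0.13311, +0.10786, +0.43760); u = 590.2·(-0.13311)/0.43760 + 311.4 = 131.8661, v = 782.7·(+0.10786)/0.43760 + 257.6 = 450.5313
M2: Pc = R·M2+t = (-0.09542, +0.01418, +0.43952); u = 590.2·(-0.09542)/0.43952 + 311.4 = 183.2721, v = 782.7·(+0.01418)/0.43952 + 257.6 = 282.8566
M3: Pc = R·M3+t = (-0.18889, -0.02326, +0.44740); u = 590.2·(-0.18889)/0.44740 + 311.4 = 62.2269, v = 782.7·(-0.02326)/0.44740 + 257.6 = 216.8999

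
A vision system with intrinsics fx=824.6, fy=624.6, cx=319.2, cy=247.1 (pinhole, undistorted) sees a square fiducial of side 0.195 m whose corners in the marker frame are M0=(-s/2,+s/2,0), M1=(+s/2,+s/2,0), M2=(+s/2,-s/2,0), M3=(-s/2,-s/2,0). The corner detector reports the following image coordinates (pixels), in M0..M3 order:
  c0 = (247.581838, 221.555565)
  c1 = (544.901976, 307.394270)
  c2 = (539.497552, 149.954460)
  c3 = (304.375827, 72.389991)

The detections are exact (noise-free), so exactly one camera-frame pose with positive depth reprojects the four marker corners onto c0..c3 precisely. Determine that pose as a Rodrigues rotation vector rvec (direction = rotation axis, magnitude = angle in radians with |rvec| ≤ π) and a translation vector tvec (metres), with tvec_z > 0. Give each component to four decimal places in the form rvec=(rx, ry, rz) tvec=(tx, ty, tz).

rvec=(-0.6653, -0.3077, 0.2790) tvec=(0.0638, -0.0586, 0.5494)

Intrinsics K: fx=824.6, fy=624.6, cx=319.2, cy=247.1
Marker side s = 0.195 m; corners in marker frame (Z=0):
  M0 = (-0.0975, +0.0975, 0)
  M1 = (+0.0975, +0.0975, 0)
  M2 = (+0.0975, -0.0975, 0)
  M3 = (-0.0975, -0.0975, 0)
Detected image corners:
  c0 = (247.581838, 221.555565) px
  c1 = (544.901976, 307.394270) px
  c2 = (539.497552, 149.954460) px
  c3 = (304.375827, 72.389991) px
Planar DLT: solve 8×8 A·h = b for H (H[2,2]=1):
  H  [+1487.86867 -602.97434 +415.01367]
  H  [+481.19349 +568.08001 +180.48787]
  H  [+0.34405 -1.16492 +1.00000]
B = K⁻¹H; ‖b₁‖=1.820305, ‖b₂‖=1.820305; λ = 2/(‖b₁‖+‖b₂‖) = 0.549358, sign → tz>0 ⇒ λ=+0.549358
r₁ = λ·B[:,0] = (+0.91807,+0.34845,+0.18901); r₂ = λ·B[:,1] = (-0.15398,+0.75282,-0.63996)
r₃ = r₁×r₂ = (-0.36528,+0.55842,+0.74480); SVD([r₁ r₂ r₃]) → R = UVᵀ:
  R  [+0.91807 -0.15398 -0.36528]
  R  [+0.34845 +0.75282 +0.55842]
  R  [+0.18901 -0.63996 +0.74480]
t = (+0.06383, -0.05859, +0.54936) m
tr R = 2.415697; θ = arccos((tr R − 1)/2) = 0.784349 rad = 44.940°
axis k = ((R−Rᵀ)₃₂, (R−Rᵀ)₁₃, (R−Rᵀ)₂₁) / (2 sinθ) = (-0.848275, -0.392355, +0.355650)
rvec = θ·k = (-0.665343, -0.307743, +0.278953)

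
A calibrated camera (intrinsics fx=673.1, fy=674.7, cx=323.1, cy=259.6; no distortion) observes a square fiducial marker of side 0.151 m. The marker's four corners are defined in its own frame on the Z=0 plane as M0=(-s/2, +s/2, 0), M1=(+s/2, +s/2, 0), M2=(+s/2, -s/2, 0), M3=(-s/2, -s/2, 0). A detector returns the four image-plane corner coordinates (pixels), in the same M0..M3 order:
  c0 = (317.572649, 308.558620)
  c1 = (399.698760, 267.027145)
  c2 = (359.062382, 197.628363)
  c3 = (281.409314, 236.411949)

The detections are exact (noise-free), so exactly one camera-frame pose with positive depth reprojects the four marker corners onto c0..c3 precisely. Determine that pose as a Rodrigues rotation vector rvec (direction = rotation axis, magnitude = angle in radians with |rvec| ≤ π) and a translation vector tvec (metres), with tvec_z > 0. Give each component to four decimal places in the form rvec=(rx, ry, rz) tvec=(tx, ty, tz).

Intrinsics K: fx=673.1, fy=674.7, cx=323.1, cy=259.6
Marker side s = 0.151 m; corners in marker frame (Z=0):
  M0 = (-0.0755, +0.0755, 0)
  M1 = (+0.0755, +0.0755, 0)
  M2 = (+0.0755, -0.0755, 0)
  M3 = (-0.0755, -0.0755, 0)
Detected image corners:
  c0 = (317.572649, 308.558620) px
  c1 = (399.698760, 267.027145) px
  c2 = (359.062382, 197.628363) px
  c3 = (281.409314, 236.411949) px
Planar DLT: solve 8×8 A·h = b for H (H[2,2]=1):
  H  [+541.10023 +122.49186 +338.98343]
  H  [-256.40839 +370.62171 +251.31305]
  H  [+0.03672 -0.38845 +1.00000]
B = K⁻¹H; ‖b₁‖=0.880299, ‖b₂‖=0.880299; λ = 2/(‖b₁‖+‖b₂‖) = 1.135978, sign → tz>0 ⇒ λ=+1.135978
r₁ = λ·B[:,0] = (+0.89318,-0.44776,+0.04171); r₂ = λ·B[:,1] = (+0.41854,+0.79379,-0.44127)
r₃ = r₁×r₂ = (+0.16447,+0.41159,+0.89641); SVD([r₁ r₂ r₃]) → R = UVᵀ:
  R  [+0.89318 +0.41854 +0.16447]
  R  [-0.44776 +0.79379 +0.41159]
  R  [+0.04171 -0.44127 +0.89641]
t = (+0.02681, -0.01395, +1.13598) m
tr R = 2.583377; θ = arccos((tr R − 1)/2) = 0.657228 rad = 37.656°
axis k = ((R−Rᵀ)₃₂, (R−Rᵀ)₁₃, (R−Rᵀ)₂₁) / (2 sinθ) = (-0.698006, +0.100466, -0.709009)
rvec = θ·k = (-0.458749, +0.066029, -0.465981)

rvec=(-0.4587, 0.0660, -0.4660) tvec=(0.0268, -0.0140, 1.1360)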